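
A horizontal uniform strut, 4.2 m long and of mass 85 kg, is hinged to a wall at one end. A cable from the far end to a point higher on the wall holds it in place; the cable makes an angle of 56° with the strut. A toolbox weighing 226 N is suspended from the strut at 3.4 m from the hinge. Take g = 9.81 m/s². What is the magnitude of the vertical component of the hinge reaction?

|H_y| ≈ 460 N

Take torques about the hinge: T sin 56° · 4.2 = 85×9.81×2.1 + 226×3.4 = 2519.5 N·m.
So T = 2519.5 / (0.8290 × 4.2) = 723.58 N.
ΣF_y = 0: H_y = (85×9.81 + 226) − T sin 56° = 1059.8 − 599.88 = 459.97 N.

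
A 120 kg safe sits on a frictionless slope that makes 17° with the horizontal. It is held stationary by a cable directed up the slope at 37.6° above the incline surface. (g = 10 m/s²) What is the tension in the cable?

T ≈ 443 N

Take axes along and perpendicular to the incline. Weight components: W sin 17° = 350.8 N down-slope, W cos 17° = 1148 N into the surface.
Along incline: T cos 37.6° = W sin 17° → T = 442.8 N.
Perpendicular: N = W cos 17° − T sin 37.6° = 877.4 N.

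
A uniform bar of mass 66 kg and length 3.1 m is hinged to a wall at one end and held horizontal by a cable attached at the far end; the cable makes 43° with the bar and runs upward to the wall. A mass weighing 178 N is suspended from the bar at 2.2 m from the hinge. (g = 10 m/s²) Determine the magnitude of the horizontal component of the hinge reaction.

Take torques about the hinge: T sin 43° · 3.1 = 66×10×1.55 + 178×2.2 = 1414.6 N·m.
So T = 1414.6 / (0.6820 × 3.1) = 669.1 N.
ΣF_x = 0: H_x = T cos 43° = 489.35 N.

H_x ≈ 489 N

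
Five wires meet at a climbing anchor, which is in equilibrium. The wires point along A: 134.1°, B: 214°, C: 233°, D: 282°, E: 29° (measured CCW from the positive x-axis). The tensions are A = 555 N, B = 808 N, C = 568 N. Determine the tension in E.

Resolve: ΣF_x = 555 cos 134.1° + 808 cos 214° + 568 cos 233° + T_D cos 282° + T_E cos 29° = 0.
        ΣF_y = 555 sin 134.1° + 808 sin 214° + 568 sin 233° + T_D sin 282° + T_E sin 29° = 0.
The known terms sum to (-1398, -506.9) N, so 0.2079 T_D + 0.8746 T_E = 1398 and -0.9781 T_D + 0.4848 T_E = 506.9.
Solving simultaneously: T_D = 245.1 N, T_E = 1540 N.

T_E ≈ 1540 N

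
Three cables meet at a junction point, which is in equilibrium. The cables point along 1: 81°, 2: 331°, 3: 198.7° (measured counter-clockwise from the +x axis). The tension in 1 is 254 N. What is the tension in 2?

Resolve: ΣF_x = 254 cos 81° + T_2 cos 331° + T_3 cos 198.7° = 0.
        ΣF_y = 254 sin 81° + T_2 sin 331° + T_3 sin 198.7° = 0.
The known terms sum to (39.73, 250.9) N, so 0.8746 T_2 − 0.9472 T_3 = -39.73 and -0.4848 T_2 − 0.3206 T_3 = -250.9.
Solving simultaneously: T_2 = 304.1 N, T_3 = 322.7 N.

T_2 ≈ 304 N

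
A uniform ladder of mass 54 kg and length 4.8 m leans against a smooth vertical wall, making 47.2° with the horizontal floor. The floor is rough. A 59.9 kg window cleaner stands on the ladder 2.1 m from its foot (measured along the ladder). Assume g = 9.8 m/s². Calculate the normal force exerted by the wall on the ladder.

N_wall ≈ 483 N

Torques about the foot: N_wall · 4.8 sin 47.2° = 54×9.8×2.4 cos 47.2° + 59.9×9.8×2.1 cos 47.2° → N_wall = 482.84 N.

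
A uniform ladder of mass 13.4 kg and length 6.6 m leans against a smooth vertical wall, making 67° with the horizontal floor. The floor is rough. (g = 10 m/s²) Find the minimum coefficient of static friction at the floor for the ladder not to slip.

ΣF_y = 0: N_floor = 13.4×10 = 134 N.
Torques about the foot: N_wall · 6.6 sin 67° = 13.4×10×3.3 cos 67° → N_wall = 28.44 N.
ΣF_x = 0: f_floor = N_wall = 28.44 N.
μ_min = f_floor / N_floor = 28.44 / 134 = 0.2122.

μ_min ≈ 0.212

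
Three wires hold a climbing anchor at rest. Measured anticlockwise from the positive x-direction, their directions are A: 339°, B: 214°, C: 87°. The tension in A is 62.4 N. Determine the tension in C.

T_C ≈ 64 N

Resolve: ΣF_x = 62.4 cos 339° + T_B cos 214° + T_C cos 87° = 0.
        ΣF_y = 62.4 sin 339° + T_B sin 214° + T_C sin 87° = 0.
The known terms sum to (58.26, -22.36) N, so -0.8290 T_B + 0.0523 T_C = -58.26 and -0.5592 T_B + 0.9986 T_C = 22.36.
Solving simultaneously: T_B = 74.31 N, T_C = 64 N.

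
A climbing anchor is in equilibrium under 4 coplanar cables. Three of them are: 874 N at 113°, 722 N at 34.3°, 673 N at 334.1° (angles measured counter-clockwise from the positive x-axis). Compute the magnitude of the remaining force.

F ≈ 1260 N

Sum the known components: ΣF_x = 860.3 N, ΣF_y = 917.4 N.
For equilibrium the remaining force must supply (−ΣF_x, −ΣF_y) = (-860.3, -917.4) N.
Magnitude = √((-860.3)² + (-917.4)²) = 1258 N; direction = atan2(-917.4, -860.3) = 226.8°.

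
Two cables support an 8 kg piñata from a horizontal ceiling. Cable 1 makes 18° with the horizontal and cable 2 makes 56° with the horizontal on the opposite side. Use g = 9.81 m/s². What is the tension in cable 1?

T_1 ≈ 45.7 N

Weight W = 8 × 9.81 = 78.48 N acts straight down.
Horizontal: T_1 cos 18° = T_2 cos 56°  →  T_2 = 1.701 T_1.
Vertical: T_1 sin 18° + T_2 sin 56° = 78.48.
Substituting the horizontal relation into the vertical equation gives 1.719 T_1 = 78.48, so T_1 = 45.65 N.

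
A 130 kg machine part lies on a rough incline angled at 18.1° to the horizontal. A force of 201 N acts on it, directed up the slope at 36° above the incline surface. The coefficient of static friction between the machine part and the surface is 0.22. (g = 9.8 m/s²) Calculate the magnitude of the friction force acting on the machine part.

f ≈ 233 N

Axes along / perpendicular to the incline. W sin 18.1° = 395.8 N down-slope; W cos 18.1° = 1211 N into the surface.
Perpendicular: N = W cos 18.1° − P sin 36° = 1211 − 118.1 = 1093 N.
Along incline: P cos 36° + f = W sin 18.1° (friction acts up-slope) → f = 395.8 − 162.6 = 233.2 N.
|f| = 233.2 N ≤ μN = 240.4 N, so the machine part is indeed static.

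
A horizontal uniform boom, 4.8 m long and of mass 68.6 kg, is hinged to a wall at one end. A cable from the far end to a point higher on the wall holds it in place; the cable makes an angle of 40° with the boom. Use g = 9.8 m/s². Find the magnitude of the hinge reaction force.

|H| ≈ 523 N

Take torques about the hinge: T sin 40° · 4.8 = 68.6×9.8×2.4 = 1613.5 N·m.
So T = 1613.5 / (0.6428 × 4.8) = 522.94 N.
ΣF_x = 0: H_x = T cos 40° = 400.6 N.
ΣF_y = 0: H_y = (68.6×9.8) − T sin 40° = 672.28 − 336.14 = 336.14 N.
|H| = √(H_x² + H_y²) = √((400.6)² + (336.14)²) = 522.94 N.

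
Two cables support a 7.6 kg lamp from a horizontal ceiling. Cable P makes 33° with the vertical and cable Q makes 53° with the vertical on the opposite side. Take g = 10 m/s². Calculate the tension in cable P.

T_P ≈ 60.8 N

Angles from the horizontal: cable P is 90° − 33° = 57°, cable Q is 90° − 53° = 37°.
Weight W = 7.6 × 10 = 76 N acts straight down.
Horizontal: T_P cos 57° = T_Q cos 37°  →  T_Q = 0.682 T_P.
Vertical: T_P sin 57° + T_Q sin 37° = 76.
Substituting the horizontal relation into the vertical equation gives 1.249 T_P = 76, so T_P = 60.84 N.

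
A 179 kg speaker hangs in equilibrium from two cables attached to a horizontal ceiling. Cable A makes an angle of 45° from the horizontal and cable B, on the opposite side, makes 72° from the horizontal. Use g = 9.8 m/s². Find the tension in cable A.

Weight W = 179 × 9.8 = 1754 N acts straight down.
Horizontal: T_A cos 45° = T_B cos 72°  →  T_B = 2.288 T_A.
Vertical: T_A sin 45° + T_B sin 72° = 1754.
Substituting the horizontal relation into the vertical equation gives 2.883 T_A = 1754, so T_A = 608.4 N.

T_A ≈ 608 N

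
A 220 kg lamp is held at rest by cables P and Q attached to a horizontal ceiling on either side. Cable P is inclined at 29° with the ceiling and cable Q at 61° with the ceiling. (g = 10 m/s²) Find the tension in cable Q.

T_Q ≈ 1920 N

Weight W = 220 × 10 = 2200 N acts straight down.
Horizontal: T_P cos 29° = T_Q cos 61°  →  T_P = 0.5543 T_Q.
Vertical: T_P sin 29° + T_Q sin 61° = 2200.
Substituting the horizontal relation into the vertical equation gives 1.143 T_Q = 2200, so T_Q = 1924 N.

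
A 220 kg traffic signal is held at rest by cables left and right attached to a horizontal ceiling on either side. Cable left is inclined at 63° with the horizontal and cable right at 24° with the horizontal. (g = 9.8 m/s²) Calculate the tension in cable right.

T_right ≈ 980 N

Weight W = 220 × 9.8 = 2156 N acts straight down.
Horizontal: T_left cos 63° = T_right cos 24°  →  T_left = 2.012 T_right.
Vertical: T_left sin 63° + T_right sin 24° = 2156.
Substituting the horizontal relation into the vertical equation gives 2.2 T_right = 2156, so T_right = 980.1 N.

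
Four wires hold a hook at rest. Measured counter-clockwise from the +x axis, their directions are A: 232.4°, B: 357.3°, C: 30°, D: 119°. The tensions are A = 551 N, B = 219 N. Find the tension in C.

Resolve: ΣF_x = 551 cos 232.4° + 219 cos 357.3° + T_C cos 30° + T_D cos 119° = 0.
        ΣF_y = 551 sin 232.4° + 219 sin 357.3° + T_C sin 30° + T_D sin 119° = 0.
The known terms sum to (-117.4, -446.9) N, so 0.8660 T_C − 0.4848 T_D = 117.4 and 0.5000 T_C + 0.8746 T_D = 446.9.
Solving simultaneously: T_C = 319.4 N, T_D = 328.3 N.

T_C ≈ 319 N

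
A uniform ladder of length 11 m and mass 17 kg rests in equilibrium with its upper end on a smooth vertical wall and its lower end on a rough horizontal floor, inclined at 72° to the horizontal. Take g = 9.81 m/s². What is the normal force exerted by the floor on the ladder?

ΣF_y = 0: N_floor = 17×9.81 = 166.77 N.

N_floor ≈ 167 N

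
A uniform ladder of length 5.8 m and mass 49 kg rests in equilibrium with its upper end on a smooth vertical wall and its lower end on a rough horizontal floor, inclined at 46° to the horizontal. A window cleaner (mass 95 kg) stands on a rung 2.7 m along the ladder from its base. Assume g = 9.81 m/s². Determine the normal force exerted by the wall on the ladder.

N_wall ≈ 651 N

Torques about the foot: N_wall · 5.8 sin 46° = 49×9.81×2.9 cos 46° + 95×9.81×2.7 cos 46° → N_wall = 651.05 N.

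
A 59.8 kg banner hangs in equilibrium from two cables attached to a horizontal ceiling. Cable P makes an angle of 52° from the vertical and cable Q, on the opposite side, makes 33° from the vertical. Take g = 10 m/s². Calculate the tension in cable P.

Angles from the horizontal: cable P is 90° − 52° = 38°, cable Q is 90° − 33° = 57°.
Weight W = 59.8 × 10 = 598 N acts straight down.
Horizontal: T_P cos 38° = T_Q cos 57°  →  T_Q = 1.447 T_P.
Vertical: T_P sin 38° + T_Q sin 57° = 598.
Substituting the horizontal relation into the vertical equation gives 1.829 T_P = 598, so T_P = 326.9 N.

T_P ≈ 327 N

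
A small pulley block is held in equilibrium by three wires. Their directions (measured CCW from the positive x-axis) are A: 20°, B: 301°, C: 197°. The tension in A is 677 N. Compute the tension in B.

T_B ≈ 36.5 N

Resolve: ΣF_x = 677 cos 20° + T_B cos 301° + T_C cos 197° = 0.
        ΣF_y = 677 sin 20° + T_B sin 301° + T_C sin 197° = 0.
The known terms sum to (636.2, 231.5) N, so 0.5150 T_B − 0.9563 T_C = -636.2 and -0.8572 T_B − 0.2924 T_C = -231.5.
Solving simultaneously: T_B = 36.52 N, T_C = 684.9 N.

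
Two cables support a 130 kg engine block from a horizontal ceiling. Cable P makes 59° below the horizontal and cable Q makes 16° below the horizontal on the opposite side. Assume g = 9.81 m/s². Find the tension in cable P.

T_P ≈ 1270 N

Weight W = 130 × 9.81 = 1275 N acts straight down.
Horizontal: T_P cos 59° = T_Q cos 16°  →  T_Q = 0.5358 T_P.
Vertical: T_P sin 59° + T_Q sin 16° = 1275.
Substituting the horizontal relation into the vertical equation gives 1.005 T_P = 1275, so T_P = 1269 N.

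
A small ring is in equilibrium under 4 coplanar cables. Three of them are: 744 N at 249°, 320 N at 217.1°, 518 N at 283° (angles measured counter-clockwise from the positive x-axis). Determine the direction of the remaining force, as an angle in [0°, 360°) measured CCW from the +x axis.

Sum the known components: ΣF_x = -405.3 N, ΣF_y = -1392 N.
For equilibrium the remaining force must supply (−ΣF_x, −ΣF_y) = (405.3, 1392) N.
Magnitude = √((405.3)² + (1392)²) = 1450 N; direction = atan2(1392, 405.3) = 73.8°.

θ ≈ 73.8°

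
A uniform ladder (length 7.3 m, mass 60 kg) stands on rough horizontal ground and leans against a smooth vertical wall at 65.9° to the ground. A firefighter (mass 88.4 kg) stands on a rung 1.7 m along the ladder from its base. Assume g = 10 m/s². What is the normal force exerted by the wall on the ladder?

N_wall ≈ 226 N

Torques about the foot: N_wall · 7.3 sin 65.9° = 60×10×3.65 cos 65.9° + 88.4×10×1.7 cos 65.9° → N_wall = 226.28 N.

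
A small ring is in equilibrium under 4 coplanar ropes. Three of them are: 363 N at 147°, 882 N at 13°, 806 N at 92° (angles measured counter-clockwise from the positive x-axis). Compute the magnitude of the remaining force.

F ≈ 1310 N

Sum the known components: ΣF_x = 526.8 N, ΣF_y = 1202 N.
For equilibrium the remaining force must supply (−ΣF_x, −ΣF_y) = (-526.8, -1202) N.
Magnitude = √((-526.8)² + (-1202)²) = 1312 N; direction = atan2(-1202, -526.8) = 246.3°.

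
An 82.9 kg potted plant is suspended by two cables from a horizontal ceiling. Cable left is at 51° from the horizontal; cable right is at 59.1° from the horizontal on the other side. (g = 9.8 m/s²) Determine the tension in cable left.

Weight W = 82.9 × 9.8 = 812.4 N acts straight down.
Horizontal: T_left cos 51° = T_right cos 59.1°  →  T_right = 1.225 T_left.
Vertical: T_left sin 51° + T_right sin 59.1° = 812.4.
Substituting the horizontal relation into the vertical equation gives 1.829 T_left = 812.4, so T_left = 444.3 N.

T_left ≈ 444 N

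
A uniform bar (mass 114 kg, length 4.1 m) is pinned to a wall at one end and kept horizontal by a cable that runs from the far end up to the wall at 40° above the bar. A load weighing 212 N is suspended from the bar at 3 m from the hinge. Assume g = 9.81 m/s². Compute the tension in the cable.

T ≈ 1110 N

Take torques about the hinge: T sin 40° · 4.1 = 114×9.81×2.05 + 212×3 = 2928.6 N·m.
So T = 2928.6 / (0.6428 × 4.1) = 1111.2 N.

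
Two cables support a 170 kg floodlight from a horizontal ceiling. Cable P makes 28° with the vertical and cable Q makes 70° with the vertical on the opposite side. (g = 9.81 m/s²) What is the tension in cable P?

T_P ≈ 1580 N

Angles from the horizontal: cable P is 90° − 28° = 62°, cable Q is 90° − 70° = 20°.
Weight W = 170 × 9.81 = 1668 N acts straight down.
Horizontal: T_P cos 62° = T_Q cos 20°  →  T_Q = 0.4996 T_P.
Vertical: T_P sin 62° + T_Q sin 20° = 1668.
Substituting the horizontal relation into the vertical equation gives 1.054 T_P = 1668, so T_P = 1583 N.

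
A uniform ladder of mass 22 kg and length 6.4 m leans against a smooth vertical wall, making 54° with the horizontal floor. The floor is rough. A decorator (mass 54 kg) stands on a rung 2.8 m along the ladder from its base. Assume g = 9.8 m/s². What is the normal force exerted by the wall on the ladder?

N_wall ≈ 247 N

Torques about the foot: N_wall · 6.4 sin 54° = 22×9.8×3.2 cos 54° + 54×9.8×2.8 cos 54° → N_wall = 246.53 N.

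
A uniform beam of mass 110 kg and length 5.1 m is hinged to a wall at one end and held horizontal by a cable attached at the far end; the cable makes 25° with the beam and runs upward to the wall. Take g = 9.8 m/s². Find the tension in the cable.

Take torques about the hinge: T sin 25° · 5.1 = 110×9.8×2.55 = 2748.9 N·m.
So T = 2748.9 / (0.4226 × 5.1) = 1275.4 N.

T ≈ 1280 N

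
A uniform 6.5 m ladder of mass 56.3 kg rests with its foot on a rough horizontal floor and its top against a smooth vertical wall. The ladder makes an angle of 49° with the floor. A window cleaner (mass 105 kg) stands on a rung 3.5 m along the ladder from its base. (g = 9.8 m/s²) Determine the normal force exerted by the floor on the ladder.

ΣF_y = 0: N_floor = 56.3×9.8 + 105×9.8 = 1580.7 N.

N_floor ≈ 1580 N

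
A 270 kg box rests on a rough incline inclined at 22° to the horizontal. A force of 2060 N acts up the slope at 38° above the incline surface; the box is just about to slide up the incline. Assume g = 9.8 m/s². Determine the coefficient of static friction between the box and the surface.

μ ≈ 0.533

On the verge of sliding up the incline, friction is at its maximum μN and acts down the slope.
Perpendicular to incline: N = W cos 22° − P sin 38° = 2453 − 1268 = 1185 N.
Along incline: P cos 38° − μN = W sin 22° → μ = −(W sin 22° − P cos 38°) / N = 0.5334.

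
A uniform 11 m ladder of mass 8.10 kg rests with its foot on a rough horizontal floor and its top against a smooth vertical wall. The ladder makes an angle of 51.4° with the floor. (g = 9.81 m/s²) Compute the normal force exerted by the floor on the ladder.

N_floor ≈ 79.5 N

ΣF_y = 0: N_floor = 8.10×9.81 = 79.461 N.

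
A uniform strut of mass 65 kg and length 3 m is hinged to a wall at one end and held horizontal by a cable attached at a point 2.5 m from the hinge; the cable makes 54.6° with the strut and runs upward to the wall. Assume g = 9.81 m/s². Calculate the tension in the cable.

T ≈ 469 N

Take torques about the hinge: T sin 54.6° · 2.5 = 65×9.81×1.5 = 956.47 N·m.
So T = 956.47 / (0.8151 × 2.5) = 469.36 N.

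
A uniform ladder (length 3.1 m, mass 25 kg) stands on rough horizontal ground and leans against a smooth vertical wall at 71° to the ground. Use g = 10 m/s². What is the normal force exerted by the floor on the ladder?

ΣF_y = 0: N_floor = 25×10 = 250 N.

N_floor ≈ 250 N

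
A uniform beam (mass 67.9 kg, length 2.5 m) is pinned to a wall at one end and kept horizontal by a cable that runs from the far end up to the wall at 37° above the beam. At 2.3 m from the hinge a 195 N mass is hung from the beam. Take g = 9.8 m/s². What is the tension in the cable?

Take torques about the hinge: T sin 37° · 2.5 = 67.9×9.8×1.25 + 195×2.3 = 1280.3 N·m.
So T = 1280.3 / (0.6018 × 2.5) = 850.94 N.

T ≈ 851 N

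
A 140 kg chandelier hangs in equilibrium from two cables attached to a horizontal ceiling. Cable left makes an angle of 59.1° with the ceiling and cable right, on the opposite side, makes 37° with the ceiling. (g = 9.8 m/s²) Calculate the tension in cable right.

T_right ≈ 709 N

Weight W = 140 × 9.8 = 1372 N acts straight down.
Horizontal: T_left cos 59.1° = T_right cos 37°  →  T_left = 1.555 T_right.
Vertical: T_left sin 59.1° + T_right sin 37° = 1372.
Substituting the horizontal relation into the vertical equation gives 1.936 T_right = 1372, so T_right = 708.6 N.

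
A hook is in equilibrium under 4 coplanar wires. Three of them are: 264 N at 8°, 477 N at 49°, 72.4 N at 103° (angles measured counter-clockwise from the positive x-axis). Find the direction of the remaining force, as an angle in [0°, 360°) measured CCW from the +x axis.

Sum the known components: ΣF_x = 558.1 N, ΣF_y = 467.3 N.
For equilibrium the remaining force must supply (−ΣF_x, −ΣF_y) = (-558.1, -467.3) N.
Magnitude = √((-558.1)² + (-467.3)²) = 727.9 N; direction = atan2(-467.3, -558.1) = 219.9°.

θ ≈ 220°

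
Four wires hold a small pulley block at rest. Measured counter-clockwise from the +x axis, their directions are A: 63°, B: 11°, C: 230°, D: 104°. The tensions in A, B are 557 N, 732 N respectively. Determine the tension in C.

Resolve: ΣF_x = 557 cos 63° + 732 cos 11° + T_C cos 230° + T_D cos 104° = 0.
        ΣF_y = 557 sin 63° + 732 sin 11° + T_C sin 230° + T_D sin 104° = 0.
The known terms sum to (971.4, 636) N, so -0.6428 T_C − 0.2419 T_D = -971.4 and -0.7660 T_C + 0.9703 T_D = -636.
Solving simultaneously: T_C = 1355 N, T_D = 414.5 N.

T_C ≈ 1360 N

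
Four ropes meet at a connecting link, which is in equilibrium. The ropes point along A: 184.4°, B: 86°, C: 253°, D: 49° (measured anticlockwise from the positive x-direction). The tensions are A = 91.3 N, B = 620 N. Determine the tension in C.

Resolve: ΣF_x = 91.3 cos 184.4° + 620 cos 86° + T_C cos 253° + T_D cos 49° = 0.
        ΣF_y = 91.3 sin 184.4° + 620 sin 86° + T_C sin 253° + T_D sin 49° = 0.
The known terms sum to (-47.78, 611.5) N, so -0.2924 T_C + 0.6561 T_D = 47.78 and -0.9563 T_C + 0.7547 T_D = -611.5.
Solving simultaneously: T_C = 1075 N, T_D = 551.9 N.

T_C ≈ 1070 N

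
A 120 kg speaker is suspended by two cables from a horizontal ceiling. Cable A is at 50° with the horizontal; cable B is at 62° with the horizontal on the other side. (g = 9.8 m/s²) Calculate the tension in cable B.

Weight W = 120 × 9.8 = 1176 N acts straight down.
Horizontal: T_A cos 50° = T_B cos 62°  →  T_A = 0.7304 T_B.
Vertical: T_A sin 50° + T_B sin 62° = 1176.
Substituting the horizontal relation into the vertical equation gives 1.442 T_B = 1176, so T_B = 815.3 N.

T_B ≈ 815 N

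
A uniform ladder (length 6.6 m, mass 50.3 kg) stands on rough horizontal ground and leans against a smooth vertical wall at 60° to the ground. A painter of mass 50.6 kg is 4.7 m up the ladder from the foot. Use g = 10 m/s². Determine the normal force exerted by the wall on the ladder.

N_wall ≈ 353 N

Torques about the foot: N_wall · 6.6 sin 60° = 50.3×10×3.3 cos 60° + 50.6×10×4.7 cos 60° → N_wall = 353.24 N.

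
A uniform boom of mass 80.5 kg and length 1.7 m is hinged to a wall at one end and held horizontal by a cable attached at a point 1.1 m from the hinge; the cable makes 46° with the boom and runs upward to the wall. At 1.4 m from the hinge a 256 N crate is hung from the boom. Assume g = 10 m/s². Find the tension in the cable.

Take torques about the hinge: T sin 46° · 1.1 = 80.5×10×0.85 + 256×1.4 = 1042.7 N·m.
So T = 1042.7 / (0.7193 × 1.1) = 1317.7 N.

T ≈ 1320 N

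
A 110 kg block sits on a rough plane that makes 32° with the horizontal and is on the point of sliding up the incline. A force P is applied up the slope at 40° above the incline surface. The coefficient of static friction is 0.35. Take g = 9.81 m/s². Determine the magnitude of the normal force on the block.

On the verge of sliding up the incline, friction equals μN and acts down the slope.
Perpendicular: N + P sin 40° = W cos 32° = 915.1 N.
Along incline: P cos 40° = W sin 32° + μN  with W sin 32° = 571.8 N.
Solving the pair for P and N: P = 900.2 N, N = 336.5 N (and f = μN = 117.8 N).

N ≈ 336 N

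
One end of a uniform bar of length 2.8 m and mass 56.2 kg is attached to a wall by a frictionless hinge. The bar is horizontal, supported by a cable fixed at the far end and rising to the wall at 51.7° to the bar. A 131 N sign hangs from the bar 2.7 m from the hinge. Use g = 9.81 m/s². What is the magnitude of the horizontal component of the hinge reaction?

H_x ≈ 317 N

Take torques about the hinge: T sin 51.7° · 2.8 = 56.2×9.81×1.4 + 131×2.7 = 1125.6 N·m.
So T = 1125.6 / (0.7848 × 2.8) = 512.23 N.
ΣF_x = 0: H_x = T cos 51.7° = 317.47 N.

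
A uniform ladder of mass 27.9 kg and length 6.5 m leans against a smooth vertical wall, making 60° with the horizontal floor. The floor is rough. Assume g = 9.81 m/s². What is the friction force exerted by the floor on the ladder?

f ≈ 79 N

Torques about the foot: N_wall · 6.5 sin 60° = 27.9×9.81×3.25 cos 60° → N_wall = 79.01 N.
ΣF_x = 0: f_floor = N_wall = 79.01 N.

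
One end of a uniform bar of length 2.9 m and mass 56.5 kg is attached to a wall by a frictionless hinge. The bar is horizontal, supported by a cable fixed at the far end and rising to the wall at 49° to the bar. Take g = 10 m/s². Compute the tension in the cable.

Take torques about the hinge: T sin 49° · 2.9 = 56.5×10×1.45 = 819.25 N·m.
So T = 819.25 / (0.7547 × 2.9) = 374.32 N.

T ≈ 374 N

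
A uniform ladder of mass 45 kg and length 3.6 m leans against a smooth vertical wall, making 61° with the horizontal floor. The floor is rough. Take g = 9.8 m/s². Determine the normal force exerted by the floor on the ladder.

ΣF_y = 0: N_floor = 45×9.8 = 441 N.

N_floor ≈ 441 N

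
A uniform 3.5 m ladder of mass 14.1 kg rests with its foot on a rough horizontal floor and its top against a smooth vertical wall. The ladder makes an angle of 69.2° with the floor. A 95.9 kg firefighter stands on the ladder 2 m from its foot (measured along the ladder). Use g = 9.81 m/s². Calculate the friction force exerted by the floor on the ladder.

Torques about the foot: N_wall · 3.5 sin 69.2° = 14.1×9.81×1.75 cos 69.2° + 95.9×9.81×2 cos 69.2° → N_wall = 230.48 N.
ΣF_x = 0: f_floor = N_wall = 230.48 N.

f ≈ 230 N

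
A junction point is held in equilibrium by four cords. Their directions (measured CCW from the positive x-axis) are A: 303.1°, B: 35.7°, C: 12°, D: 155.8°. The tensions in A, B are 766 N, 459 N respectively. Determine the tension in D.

Resolve: ΣF_x = 766 cos 303.1° + 459 cos 35.7° + T_C cos 12° + T_D cos 155.8° = 0.
        ΣF_y = 766 sin 303.1° + 459 sin 35.7° + T_C sin 12° + T_D sin 155.8° = 0.
The known terms sum to (791.1, -373.8) N, so 0.9781 T_C − 0.9121 T_D = -791.1 and 0.2079 T_C + 0.4099 T_D = 373.8.
Solving simultaneously: T_C = 28.31 N, T_D = 897.6 N.

T_D ≈ 898 N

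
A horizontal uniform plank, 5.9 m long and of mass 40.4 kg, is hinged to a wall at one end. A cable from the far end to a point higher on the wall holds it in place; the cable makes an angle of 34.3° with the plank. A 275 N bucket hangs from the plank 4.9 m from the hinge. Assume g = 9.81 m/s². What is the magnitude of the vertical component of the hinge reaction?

Take torques about the hinge: T sin 34.3° · 5.9 = 40.4×9.81×2.95 + 275×4.9 = 2516.7 N·m.
So T = 2516.7 / (0.5635 × 5.9) = 756.93 N.
ΣF_y = 0: H_y = (40.4×9.81 + 275) − T sin 34.3° = 671.32 − 426.55 = 244.77 N.

|H_y| ≈ 245 N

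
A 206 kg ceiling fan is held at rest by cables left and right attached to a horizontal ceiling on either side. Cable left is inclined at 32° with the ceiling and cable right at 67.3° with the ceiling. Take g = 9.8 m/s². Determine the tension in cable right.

Weight W = 206 × 9.8 = 2019 N acts straight down.
Horizontal: T_left cos 32° = T_right cos 67.3°  →  T_left = 0.4551 T_right.
Vertical: T_left sin 32° + T_right sin 67.3° = 2019.
Substituting the horizontal relation into the vertical equation gives 1.164 T_right = 2019, so T_right = 1735 N.

T_right ≈ 1730 N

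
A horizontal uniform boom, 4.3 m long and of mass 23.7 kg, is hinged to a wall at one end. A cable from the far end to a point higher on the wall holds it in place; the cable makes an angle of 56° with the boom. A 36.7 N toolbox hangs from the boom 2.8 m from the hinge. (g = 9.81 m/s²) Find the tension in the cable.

Take torques about the hinge: T sin 56° · 4.3 = 23.7×9.81×2.15 + 36.7×2.8 = 602.63 N·m.
So T = 602.63 / (0.8290 × 4.3) = 169.05 N.

T ≈ 169 N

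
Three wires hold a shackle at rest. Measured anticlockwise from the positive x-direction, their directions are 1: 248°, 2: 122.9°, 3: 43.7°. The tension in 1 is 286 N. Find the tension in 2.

Resolve: ΣF_x = 286 cos 248° + T_2 cos 122.9° + T_3 cos 43.7° = 0.
        ΣF_y = 286 sin 248° + T_2 sin 122.9° + T_3 sin 43.7° = 0.
The known terms sum to (-107.1, -265.2) N, so -0.5432 T_2 + 0.7230 T_3 = 107.1 and 0.8396 T_2 + 0.6909 T_3 = 265.2.
Solving simultaneously: T_2 = 119.8 N, T_3 = 238.2 N.

T_2 ≈ 120 N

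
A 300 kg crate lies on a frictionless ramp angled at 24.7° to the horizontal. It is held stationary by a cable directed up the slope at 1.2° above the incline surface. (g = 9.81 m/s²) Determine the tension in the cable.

T ≈ 1230 N

Take axes along and perpendicular to the incline. Weight components: W sin 24.7° = 1230 N down-slope, W cos 24.7° = 2674 N into the surface.
Along incline: T cos 1.2° = W sin 24.7° → T = 1230 N.
Perpendicular: N = W cos 24.7° − T sin 1.2° = 2648 N.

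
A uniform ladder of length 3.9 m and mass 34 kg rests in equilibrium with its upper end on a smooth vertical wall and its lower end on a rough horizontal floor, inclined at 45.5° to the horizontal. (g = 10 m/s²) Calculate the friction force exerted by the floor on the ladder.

f ≈ 167 N

Torques about the foot: N_wall · 3.9 sin 45.5° = 34×10×1.95 cos 45.5° → N_wall = 167.06 N.
ΣF_x = 0: f_floor = N_wall = 167.06 N.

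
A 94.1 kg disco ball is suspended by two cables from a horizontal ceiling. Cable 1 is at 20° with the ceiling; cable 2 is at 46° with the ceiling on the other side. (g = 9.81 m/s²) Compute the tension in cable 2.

T_2 ≈ 950 N

Weight W = 94.1 × 9.81 = 923.1 N acts straight down.
Horizontal: T_1 cos 20° = T_2 cos 46°  →  T_1 = 0.7392 T_2.
Vertical: T_1 sin 20° + T_2 sin 46° = 923.1.
Substituting the horizontal relation into the vertical equation gives 0.9722 T_2 = 923.1, so T_2 = 949.5 N.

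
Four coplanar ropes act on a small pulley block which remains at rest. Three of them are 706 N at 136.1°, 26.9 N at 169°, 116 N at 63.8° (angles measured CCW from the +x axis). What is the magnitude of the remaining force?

F ≈ 770 N

Sum the known components: ΣF_x = -483.9 N, ΣF_y = 598.8 N.
For equilibrium the remaining force must supply (−ΣF_x, −ΣF_y) = (483.9, -598.8) N.
Magnitude = √((483.9)² + (-598.8)²) = 769.8 N; direction = atan2(-598.8, 483.9) = 308.9°.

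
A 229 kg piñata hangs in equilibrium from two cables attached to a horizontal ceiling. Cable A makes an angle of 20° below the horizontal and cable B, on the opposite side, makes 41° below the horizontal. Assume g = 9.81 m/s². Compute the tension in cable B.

T_B ≈ 2410 N

Weight W = 229 × 9.81 = 2246 N acts straight down.
Horizontal: T_A cos 20° = T_B cos 41°  →  T_A = 0.8031 T_B.
Vertical: T_A sin 20° + T_B sin 41° = 2246.
Substituting the horizontal relation into the vertical equation gives 0.9308 T_B = 2246, so T_B = 2414 N.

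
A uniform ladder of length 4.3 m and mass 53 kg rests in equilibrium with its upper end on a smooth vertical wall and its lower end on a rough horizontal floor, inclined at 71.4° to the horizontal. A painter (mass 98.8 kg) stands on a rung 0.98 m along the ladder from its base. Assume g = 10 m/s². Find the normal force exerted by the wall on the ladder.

Torques about the foot: N_wall · 4.3 sin 71.4° = 53×10×2.15 cos 71.4° + 98.8×10×0.98 cos 71.4° → N_wall = 164.96 N.

N_wall ≈ 165 N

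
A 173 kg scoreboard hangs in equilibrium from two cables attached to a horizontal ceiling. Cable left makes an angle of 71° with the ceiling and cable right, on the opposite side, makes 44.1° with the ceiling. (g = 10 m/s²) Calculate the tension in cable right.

Weight W = 173 × 10 = 1730 N acts straight down.
Horizontal: T_left cos 71° = T_right cos 44.1°  →  T_left = 2.206 T_right.
Vertical: T_left sin 71° + T_right sin 44.1° = 1730.
Substituting the horizontal relation into the vertical equation gives 2.782 T_right = 1730, so T_right = 622 N.

T_right ≈ 622 N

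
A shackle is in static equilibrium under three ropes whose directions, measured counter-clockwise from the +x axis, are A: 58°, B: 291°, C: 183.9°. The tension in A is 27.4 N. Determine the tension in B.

Resolve: ΣF_x = 27.4 cos 58° + T_B cos 291° + T_C cos 183.9° = 0.
        ΣF_y = 27.4 sin 58° + T_B sin 291° + T_C sin 183.9° = 0.
The known terms sum to (14.52, 23.24) N, so 0.3584 T_B − 0.9977 T_C = -14.52 and -0.9336 T_B − 0.0680 T_C = -23.24.
Solving simultaneously: T_B = 23.22 N, T_C = 22.89 N.

T_B ≈ 23.2 N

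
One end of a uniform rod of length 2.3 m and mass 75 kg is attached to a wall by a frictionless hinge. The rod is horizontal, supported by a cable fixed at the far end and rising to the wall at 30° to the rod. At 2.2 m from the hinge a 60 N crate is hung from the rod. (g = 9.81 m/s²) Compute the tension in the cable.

T ≈ 851 N

Take torques about the hinge: T sin 30° · 2.3 = 75×9.81×1.15 + 60×2.2 = 978.11 N·m.
So T = 978.11 / (0.5000 × 2.3) = 850.53 N.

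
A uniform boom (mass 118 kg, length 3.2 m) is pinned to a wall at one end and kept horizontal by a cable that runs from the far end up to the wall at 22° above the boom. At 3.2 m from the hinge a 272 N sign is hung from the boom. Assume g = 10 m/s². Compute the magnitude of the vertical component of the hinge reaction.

|H_y| ≈ 590 N

Take torques about the hinge: T sin 22° · 3.2 = 118×10×1.6 + 272×3.2 = 2758.4 N·m.
So T = 2758.4 / (0.3746 × 3.2) = 2301.1 N.
ΣF_y = 0: H_y = (118×10 + 272) − T sin 22° = 1452 − 862 = 590 N.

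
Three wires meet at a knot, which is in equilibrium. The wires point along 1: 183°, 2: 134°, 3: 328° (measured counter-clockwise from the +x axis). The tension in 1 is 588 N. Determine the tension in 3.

Resolve: ΣF_x = 588 cos 183° + T_2 cos 134° + T_3 cos 328° = 0.
        ΣF_y = 588 sin 183° + T_2 sin 134° + T_3 sin 328° = 0.
The known terms sum to (-587.2, -30.77) N, so -0.6947 T_2 + 0.8480 T_3 = 587.2 and 0.7193 T_2 − 0.5299 T_3 = 30.77.
Solving simultaneously: T_2 = 1394 N, T_3 = 1834 N.

T_3 ≈ 1830 N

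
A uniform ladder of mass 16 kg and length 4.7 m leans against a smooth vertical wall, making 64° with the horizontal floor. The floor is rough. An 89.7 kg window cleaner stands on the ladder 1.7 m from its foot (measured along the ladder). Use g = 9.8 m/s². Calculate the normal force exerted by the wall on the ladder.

N_wall ≈ 193 N

Torques about the foot: N_wall · 4.7 sin 64° = 16×9.8×2.35 cos 64° + 89.7×9.8×1.7 cos 64° → N_wall = 193.32 N.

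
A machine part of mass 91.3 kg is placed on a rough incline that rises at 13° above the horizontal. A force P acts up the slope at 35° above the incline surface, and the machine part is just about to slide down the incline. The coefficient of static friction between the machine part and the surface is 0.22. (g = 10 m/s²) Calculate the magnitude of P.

P ≈ 14 N

On the verge of sliding down the incline, friction equals μN and acts up the slope.
Perpendicular: N + P sin 35° = W cos 13° = 889.6 N.
Along incline: P cos 35° + μN = W sin 13° with W sin 13° = 205.4 N.
Solving the pair for P and N: P = 13.95 N, N = 881.6 N (and f = μN = 194 N).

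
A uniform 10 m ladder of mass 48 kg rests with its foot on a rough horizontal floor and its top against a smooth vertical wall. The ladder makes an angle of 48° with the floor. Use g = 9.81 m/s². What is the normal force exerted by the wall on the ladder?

N_wall ≈ 212 N

Torques about the foot: N_wall · 10 sin 48° = 48×9.81×5 cos 48° → N_wall = 211.99 N.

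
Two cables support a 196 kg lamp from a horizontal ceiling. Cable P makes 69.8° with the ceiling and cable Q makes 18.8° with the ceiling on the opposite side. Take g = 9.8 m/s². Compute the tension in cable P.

Weight W = 196 × 9.8 = 1921 N acts straight down.
Horizontal: T_P cos 69.8° = T_Q cos 18.8°  →  T_Q = 0.3648 T_P.
Vertical: T_P sin 69.8° + T_Q sin 18.8° = 1921.
Substituting the horizontal relation into the vertical equation gives 1.056 T_P = 1921, so T_P = 1819 N.

T_P ≈ 1820 N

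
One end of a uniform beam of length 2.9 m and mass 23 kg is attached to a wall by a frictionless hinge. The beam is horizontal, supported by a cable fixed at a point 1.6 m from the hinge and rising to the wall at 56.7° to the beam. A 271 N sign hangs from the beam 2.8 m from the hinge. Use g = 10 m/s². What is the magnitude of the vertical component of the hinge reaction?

|H_y| ≈ 182 N

Take torques about the hinge: T sin 56.7° · 1.6 = 23×10×1.45 + 271×2.8 = 1092.3 N·m.
So T = 1092.3 / (0.8358 × 1.6) = 816.8 N.
ΣF_y = 0: H_y = (23×10 + 271) − T sin 56.7° = 501 − 682.69 = -181.69 N.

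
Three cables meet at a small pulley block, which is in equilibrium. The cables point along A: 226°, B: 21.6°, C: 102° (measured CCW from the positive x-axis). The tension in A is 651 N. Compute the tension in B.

Resolve: ΣF_x = 651 cos 226° + T_B cos 21.6° + T_C cos 102° = 0.
        ΣF_y = 651 sin 226° + T_B sin 21.6° + T_C sin 102° = 0.
The known terms sum to (-452.2, -468.3) N, so 0.9298 T_B − 0.2079 T_C = 452.2 and 0.3681 T_B + 0.9781 T_C = 468.3.
Solving simultaneously: T_B = 547.4 N, T_C = 272.8 N.

T_B ≈ 547 N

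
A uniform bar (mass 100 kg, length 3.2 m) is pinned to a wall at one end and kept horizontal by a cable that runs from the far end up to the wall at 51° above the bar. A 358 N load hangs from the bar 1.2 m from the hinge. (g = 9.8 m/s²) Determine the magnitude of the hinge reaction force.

|H| ≈ 875 N

Take torques about the hinge: T sin 51° · 3.2 = 100×9.8×1.6 + 358×1.2 = 1997.6 N·m.
So T = 1997.6 / (0.7771 × 3.2) = 803.26 N.
ΣF_x = 0: H_x = T cos 51° = 505.51 N.
ΣF_y = 0: H_y = (100×9.8 + 358) − T sin 51° = 1338 − 624.25 = 713.75 N.
|H| = √(H_x² + H_y²) = √((505.51)² + (713.75)²) = 874.63 N.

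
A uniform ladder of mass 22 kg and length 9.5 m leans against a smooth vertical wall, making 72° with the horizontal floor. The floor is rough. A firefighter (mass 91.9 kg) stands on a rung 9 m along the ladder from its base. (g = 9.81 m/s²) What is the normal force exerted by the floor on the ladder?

N_floor ≈ 1120 N

ΣF_y = 0: N_floor = 22×9.81 + 91.9×9.81 = 1117.4 N.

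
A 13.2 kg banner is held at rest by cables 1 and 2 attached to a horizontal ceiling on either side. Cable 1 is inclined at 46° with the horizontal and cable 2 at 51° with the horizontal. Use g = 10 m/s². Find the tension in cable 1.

T_1 ≈ 83.7 N

Weight W = 13.2 × 10 = 132 N acts straight down.
Horizontal: T_1 cos 46° = T_2 cos 51°  →  T_2 = 1.104 T_1.
Vertical: T_1 sin 46° + T_2 sin 51° = 132.
Substituting the horizontal relation into the vertical equation gives 1.577 T_1 = 132, so T_1 = 83.69 N.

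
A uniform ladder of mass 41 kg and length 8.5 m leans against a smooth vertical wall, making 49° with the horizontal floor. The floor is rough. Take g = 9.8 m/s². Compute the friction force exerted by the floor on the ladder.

Torques about the foot: N_wall · 8.5 sin 49° = 41×9.8×4.25 cos 49° → N_wall = 174.64 N.
ΣF_x = 0: f_floor = N_wall = 174.64 N.

f ≈ 175 N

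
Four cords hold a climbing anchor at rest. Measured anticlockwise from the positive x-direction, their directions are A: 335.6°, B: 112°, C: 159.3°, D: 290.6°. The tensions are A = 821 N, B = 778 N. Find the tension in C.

T_C ≈ 747 N

Resolve: ΣF_x = 821 cos 335.6° + 778 cos 112° + T_C cos 159.3° + T_D cos 290.6° = 0.
        ΣF_y = 821 sin 335.6° + 778 sin 112° + T_C sin 159.3° + T_D sin 290.6° = 0.
The known terms sum to (456.2, 382.2) N, so -0.9354 T_C + 0.3518 T_D = -456.2 and 0.3535 T_C − 0.9361 T_D = -382.2.
Solving simultaneously: T_C = 747.4 N, T_D = 690.5 N.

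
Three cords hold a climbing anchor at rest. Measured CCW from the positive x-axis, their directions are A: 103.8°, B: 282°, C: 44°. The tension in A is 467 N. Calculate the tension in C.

T_C ≈ 17.3 N

Resolve: ΣF_x = 467 cos 103.8° + T_B cos 282° + T_C cos 44° = 0.
        ΣF_y = 467 sin 103.8° + T_B sin 282° + T_C sin 44° = 0.
The known terms sum to (-111.4, 453.5) N, so 0.2079 T_B + 0.7193 T_C = 111.4 and -0.9781 T_B + 0.6947 T_C = -453.5.
Solving simultaneously: T_B = 475.9 N, T_C = 17.30 N.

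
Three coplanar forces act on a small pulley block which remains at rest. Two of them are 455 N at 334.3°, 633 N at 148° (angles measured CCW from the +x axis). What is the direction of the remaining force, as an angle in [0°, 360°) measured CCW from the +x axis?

θ ≈ 313°

Sum the known components: ΣF_x = -126.8 N, ΣF_y = 138.1 N.
For equilibrium the remaining force must supply (−ΣF_x, −ΣF_y) = (126.8, -138.1) N.
Magnitude = √((126.8)² + (-138.1)²) = 187.5 N; direction = atan2(-138.1, 126.8) = 312.6°.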